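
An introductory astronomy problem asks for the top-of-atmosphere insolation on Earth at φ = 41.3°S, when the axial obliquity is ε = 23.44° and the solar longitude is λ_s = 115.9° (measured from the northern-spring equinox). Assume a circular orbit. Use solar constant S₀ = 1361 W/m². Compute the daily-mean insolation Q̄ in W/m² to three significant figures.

Q̄ ≈ 161 W/m²

Solar declination: sin δ = sin ε · sin λ_s = sin 23.44° × sin 115.9° = 0.35783, so δ = +20.967°.
cos H₀ = −tan(-41.3°) tan(+20.967°) = 0.3367, H₀ = 1.2274 rad.
Bracket: H₀ sin φ sin δ + cos φ cos δ sin H₀ = 1.2274×-0.66000×0.35783 + 0.75126×0.93379×0.94163 = -0.289872 + 0.660571 = 0.370699.
Q̄ = (S₀/π) × [bracket] = (1361/π) × 0.370699 = 160.6 W/m².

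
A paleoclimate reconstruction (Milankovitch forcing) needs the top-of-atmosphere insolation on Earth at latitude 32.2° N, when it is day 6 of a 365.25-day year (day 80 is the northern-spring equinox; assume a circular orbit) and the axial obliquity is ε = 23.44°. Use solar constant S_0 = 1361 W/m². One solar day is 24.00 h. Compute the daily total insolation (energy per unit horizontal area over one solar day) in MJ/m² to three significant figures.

18.4 MJ/m²

Solar longitude: L_s = 360° × (6 − 80)/365.25 = -72.936°, i.e. -72.936° + 360° = 287.064°.
sin δ = sin 23.44° × sin 287.064° = -0.38028, so δ = -22.351°.
cos h₀ = −tan(+32.2°) tan(-22.351°) = 0.2589, h₀ = 1.3089 rad.
Bracket: h₀ sin ϕ sin δ + cos ϕ cos δ sin h₀ = 1.3089×0.53288×-0.38028 + 0.84619×0.92487×0.96590 = -0.265240 + 0.755929 = 0.490689.
Q̄ = (S_0/π) × [bracket] = (1361/π) × 0.490689 = 212.58 W/m².
Daily total = Q̄ × 24.00 h × 3600 s/h = 212.58 × 24.00 × 3600 / 10⁶ = 18.37 MJ/m².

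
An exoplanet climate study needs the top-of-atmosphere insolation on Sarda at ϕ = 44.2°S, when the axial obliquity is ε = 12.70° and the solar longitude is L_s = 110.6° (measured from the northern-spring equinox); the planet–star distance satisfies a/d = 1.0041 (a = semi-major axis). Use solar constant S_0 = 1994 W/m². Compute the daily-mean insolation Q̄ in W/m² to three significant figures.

Q̄ ≈ 314 W/m²

Solar declination: sin δ = sin ε · sin L_s = sin 12.70° × sin 110.6° = 0.20579, so δ = +11.876°.
cos h₀ = −tan(-44.2°) tan(+11.876°) = 0.2045, h₀ = 1.3648 rad.
Bracket: h₀ sin ϕ sin δ + cos ϕ cos δ sin h₀ = 1.3648×-0.69717×0.20579 + 0.71691×0.97860×0.97887 = -0.195809 + 0.686744 = 0.490935.
Inverse-square distance factor (a/d)² = 1.0041² = 1.008217.
Q̄ = (S_0/π) × 1.008217 × [bracket] = (1994/π) × 1.008217 × 0.490935 = 314.2 W/m².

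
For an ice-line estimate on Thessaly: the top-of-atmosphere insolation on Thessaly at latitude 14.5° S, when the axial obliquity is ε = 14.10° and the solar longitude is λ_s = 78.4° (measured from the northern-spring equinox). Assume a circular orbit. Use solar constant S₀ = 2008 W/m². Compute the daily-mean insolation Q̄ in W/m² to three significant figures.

Q̄ ≈ 542 W/m²

Solar declination: sin δ = sin ε · sin λ_s = sin 14.10° × sin 78.4° = 0.23864, so δ = +13.806°.
cos H₀ = −tan(-14.5°) tan(+13.806°) = 0.0636, H₀ = 1.5072 rad.
Bracket: H₀ sin φ sin δ + cos φ cos δ sin H₀ = 1.5072×-0.25038×0.23864 + 0.96815×0.97111×0.99798 = -0.090056 + 0.938281 = 0.848225.
Q̄ = (S₀/π) × [bracket] = (2008/π) × 0.848225 = 542.2 W/m².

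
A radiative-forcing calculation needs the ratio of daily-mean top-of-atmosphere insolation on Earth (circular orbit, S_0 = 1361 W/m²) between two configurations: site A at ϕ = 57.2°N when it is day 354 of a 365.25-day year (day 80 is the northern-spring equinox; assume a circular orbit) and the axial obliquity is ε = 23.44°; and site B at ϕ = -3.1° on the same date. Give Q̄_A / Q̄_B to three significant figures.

— Configuration A (ϕ=+57.2°):
Solar longitude: L_s = 360° × (354 − 80)/365.25 = 270.062°.
sin δ = sin 23.44° × sin 270.062° = -0.39779, so δ = -23.440°.
cos h₀ = −tan(+57.2°) tan(-23.440°) = 0.6728, h₀ = 0.8329 rad.
Bracket: h₀ sin ϕ sin δ + cos ϕ cos δ sin h₀ = 0.8329×0.84057×-0.39779 + 0.54171×0.91748×0.73986 = -0.278497 + 0.367716 = 0.089219.
Q̄ = (S_0/π) × [bracket] = (1361/π) × 0.089219 = 38.651 W/m².
— Configuration B (ϕ=-3.1°):
cos h₀ = −tan(-3.1°) tan(-23.440°) = -0.0235, h₀ = 1.5943 rad.
Bracket: h₀ sin ϕ sin δ + cos ϕ cos δ sin h₀ = 1.5943×-0.05408×-0.39779 + 0.99854×0.91748×0.99972 = 0.034297 + 0.915884 = 0.950181.
Q̄ = (S_0/π) × [bracket] = (1361/π) × 0.950181 = 411.64 W/m².
Ratio Q̄_A / Q̄_B = 38.651 / 411.64 = 0.09390.

Q̄_A / Q̄_B ≈ 0.0939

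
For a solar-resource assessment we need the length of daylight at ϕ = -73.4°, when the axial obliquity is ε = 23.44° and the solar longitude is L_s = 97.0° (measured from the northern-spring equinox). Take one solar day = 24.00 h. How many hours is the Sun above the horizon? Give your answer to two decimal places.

Solar declination: sin δ = sin ε · sin L_s = sin 23.44° × sin 97.0° = 0.39482, so δ = +23.255°.
cos h₀ = −tan ϕ · tan δ = 1.4415 ≥ 1, so the Sun never rises (polar night) and h₀ = 0.
Daylight = 2h₀/(2π) × 24.00 h = (0.0000/π) × 24.00 = 0.00 h.

0.00 h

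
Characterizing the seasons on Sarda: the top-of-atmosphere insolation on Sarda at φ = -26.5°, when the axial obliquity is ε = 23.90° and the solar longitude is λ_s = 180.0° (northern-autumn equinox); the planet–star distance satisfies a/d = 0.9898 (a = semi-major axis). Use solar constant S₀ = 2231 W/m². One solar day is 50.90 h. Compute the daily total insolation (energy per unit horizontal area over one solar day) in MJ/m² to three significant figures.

Solar declination: sin δ = sin ε · sin λ_s = sin 23.90° × sin 180.0° = 0.00000, so δ = +0.000°.
cos H₀ = −tan(-26.5°) tan(+0.000°) = 0.0000, H₀ = 1.5708 rad.
Bracket: H₀ sin φ sin δ + cos φ cos δ sin H₀ = 1.5708×-0.44620×0.00000 + 0.89493×1.00000×1.00000 = -0.000000 + 0.894930 = 0.894930.
Inverse-square distance factor (a/d)² = 0.9898² = 0.979704.
Q̄ = (S₀/π) × 0.979704 × [bracket] = (2231/π) × 0.979704 × 0.894930 = 622.64 W/m².
Daily total = Q̄ × 50.90 h × 3600 s/h = 622.64 × 50.90 × 3600 / 10⁶ = 114.1 MJ/m².

114 MJ/m²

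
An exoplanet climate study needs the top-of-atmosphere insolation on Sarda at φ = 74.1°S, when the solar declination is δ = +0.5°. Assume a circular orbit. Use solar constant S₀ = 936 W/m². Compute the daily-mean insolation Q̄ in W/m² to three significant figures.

cos H₀ = −tan(-74.1°) tan(+0.500°) = 0.0306, H₀ = 1.5402 rad.
Bracket: H₀ sin φ sin δ + cos φ cos δ sin H₀ = 1.5402×-0.96174×0.00873 + 0.27396×0.99996×0.99953 = -0.012932 + 0.273820 = 0.260888.
Q̄ = (S₀/π) × [bracket] = (936/π) × 0.260888 = 77.73 W/m².

Q̄ ≈ 77.7 W/m²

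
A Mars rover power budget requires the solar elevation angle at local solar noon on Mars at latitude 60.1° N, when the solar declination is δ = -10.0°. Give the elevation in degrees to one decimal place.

19.9°

At local noon the hour angle is zero, so the zenith angle equals |ϕ − δ| = |+60.1° − (-10.000°)| = 70.100°.
Elevation = 90° − 70.100° = 19.9°.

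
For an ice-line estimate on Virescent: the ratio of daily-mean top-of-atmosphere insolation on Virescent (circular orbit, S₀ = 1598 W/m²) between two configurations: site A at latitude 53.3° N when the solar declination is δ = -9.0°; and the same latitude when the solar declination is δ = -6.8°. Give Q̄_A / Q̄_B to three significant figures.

— Configuration A (φ=+53.3°):
cos H₀ = −tan(+53.3°) tan(-9.000°) = 0.2125, H₀ = 1.3567 rad.
Bracket: H₀ sin φ sin δ + cos φ cos δ sin H₀ = 1.3567×0.80178×-0.15643 + 0.59763×0.98769×0.97716 = -0.170161 + 0.576791 = 0.406630.
Q̄ = (S₀/π) × [bracket] = (1598/π) × 0.406630 = 206.84 W/m².
— Configuration B (φ=+53.3°):
cos H₀ = −tan(+53.3°) tan(-6.800°) = 0.1600, H₀ = 1.4101 rad.
Bracket: H₀ sin φ sin δ + cos φ cos δ sin H₀ = 1.4101×0.80178×-0.11840 + 0.59763×0.99297×0.98712 = -0.133862 + 0.585785 = 0.451923.
Q̄ = (S₀/π) × [bracket] = (1598/π) × 0.451923 = 229.87 W/m².
Ratio Q̄_A / Q̄_B = 206.84 / 229.87 = 0.8998.

Q̄_A / Q̄_B ≈ 0.900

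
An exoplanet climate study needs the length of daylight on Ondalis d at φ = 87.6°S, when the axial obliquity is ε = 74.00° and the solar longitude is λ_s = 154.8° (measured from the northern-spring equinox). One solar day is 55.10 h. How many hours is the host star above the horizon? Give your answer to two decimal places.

0.00 h

Solar declination: sin δ = sin ε · sin λ_s = sin 74.00° × sin 154.8° = 0.40929, so δ = +24.160°.
cos H₀ = −tan φ · tan δ = 10.7027 ≥ 1, so the host star never rises (polar night) and H₀ = 0.
Daylight = 2H₀/(2π) × 55.10 h = (0.0000/π) × 55.10 = 0.00 h.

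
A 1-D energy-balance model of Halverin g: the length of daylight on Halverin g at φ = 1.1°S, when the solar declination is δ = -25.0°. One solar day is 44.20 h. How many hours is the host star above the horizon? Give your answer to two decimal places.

22.23 h

cos H₀ = −tan φ · tan δ = −tan(-1.1°) × tan(-25.000°) = -0.0090, so H₀ = 1.5798 rad = 90.51°.
Daylight = 2H₀/(2π) × 44.20 h = (1.5798/π) × 44.20 = 22.23 h.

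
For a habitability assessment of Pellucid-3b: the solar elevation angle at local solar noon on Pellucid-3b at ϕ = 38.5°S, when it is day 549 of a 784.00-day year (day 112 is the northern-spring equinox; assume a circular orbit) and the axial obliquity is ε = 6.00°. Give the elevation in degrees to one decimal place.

Solar longitude: L_s = 360° × (549 − 112)/784.00 = 200.663°.
sin δ = sin 6.00° × sin 200.663° = -0.03689, so δ = -2.114°.
At local noon the hour angle is zero, so the zenith angle equals |ϕ − δ| = |-38.5° − (-2.114°)| = 36.386°.
Elevation = 90° − 36.386° = 53.6°.

53.6°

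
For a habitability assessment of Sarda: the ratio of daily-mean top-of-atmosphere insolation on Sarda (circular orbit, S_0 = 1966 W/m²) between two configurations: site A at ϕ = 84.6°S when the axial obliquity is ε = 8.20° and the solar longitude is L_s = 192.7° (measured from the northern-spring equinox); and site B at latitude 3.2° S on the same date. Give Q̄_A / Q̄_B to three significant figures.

Q̄_A / Q̄_B ≈ 0.148

— Configuration A (ϕ=-84.6°):
Solar declination: sin δ = sin ε · sin L_s = sin 8.20° × sin 192.7° = -0.03136, so δ = -1.797°.
cos h₀ = −tan(-84.6°) tan(-1.797°) = -0.3319, h₀ = 1.9091 rad.
Bracket: h₀ sin ϕ sin δ + cos ϕ cos δ sin h₀ = 1.9091×-0.99556×-0.03136 + 0.09411×0.99951×0.94332 = 0.059604 + 0.088732 = 0.148336.
Q̄ = (S_0/π) × [bracket] = (1966/π) × 0.148336 = 92.828 W/m².
— Configuration B (ϕ=-3.2°):
cos h₀ = −tan(-3.2°) tan(-1.797°) = -0.0018, h₀ = 1.5726 rad.
Bracket: h₀ sin ϕ sin δ + cos ϕ cos δ sin h₀ = 1.5726×-0.05582×-0.03136 + 0.99844×0.99951×1.00000 = 0.002753 + 0.997951 = 1.000704.
Q̄ = (S_0/π) × [bracket] = (1966/π) × 1.000704 = 626.24 W/m².
Ratio Q̄_A / Q̄_B = 92.828 / 626.24 = 0.1482.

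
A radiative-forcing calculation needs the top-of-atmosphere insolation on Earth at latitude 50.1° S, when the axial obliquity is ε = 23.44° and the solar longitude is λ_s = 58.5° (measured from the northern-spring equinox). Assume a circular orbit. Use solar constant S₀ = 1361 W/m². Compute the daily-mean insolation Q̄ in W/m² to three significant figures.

Solar declination: sin δ = sin ε · sin λ_s = sin 23.44° × sin 58.5° = 0.33917, so δ = +19.826°.
cos H₀ = −tan(-50.1°) tan(+19.826°) = 0.4312, H₀ = 1.1250 rad.
Bracket: H₀ sin φ sin δ + cos φ cos δ sin H₀ = 1.1250×-0.76717×0.33917 + 0.64145×0.94072×0.90225 = -0.292726 + 0.544440 = 0.251714.
Q̄ = (S₀/π) × [bracket] = (1361/π) × 0.251714 = 109.0 W/m².

Q̄ ≈ 109 W/m²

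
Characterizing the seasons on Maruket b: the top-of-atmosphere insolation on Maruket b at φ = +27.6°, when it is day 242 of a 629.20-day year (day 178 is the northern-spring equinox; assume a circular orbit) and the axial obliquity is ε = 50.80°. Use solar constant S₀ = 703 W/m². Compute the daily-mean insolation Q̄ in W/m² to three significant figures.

Q̄ ≈ 258 W/m²

Solar longitude: λ_s = 360° × (242 − 178)/629.20 = 36.618°.
sin δ = sin 50.80° × sin 36.618° = 0.46224, so δ = +27.531°.
cos H₀ = −tan(+27.6°) tan(+27.531°) = -0.2725, H₀ = 1.8468 rad.
Bracket: H₀ sin φ sin δ + cos φ cos δ sin H₀ = 1.8468×0.46330×0.46224 + 0.88620×0.88676×0.96215 = 0.395503 + 0.756102 = 1.151605.
Q̄ = (S₀/π) × [bracket] = (703/π) × 1.151605 = 257.7 W/m².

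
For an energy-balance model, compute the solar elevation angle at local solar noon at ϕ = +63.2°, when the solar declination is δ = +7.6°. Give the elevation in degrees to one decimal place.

At local noon the hour angle is zero, so the zenith angle equals |ϕ − δ| = |+63.2° − (+7.600°)| = 55.600°.
Elevation = 90° − 55.600° = 34.4°.

34.4°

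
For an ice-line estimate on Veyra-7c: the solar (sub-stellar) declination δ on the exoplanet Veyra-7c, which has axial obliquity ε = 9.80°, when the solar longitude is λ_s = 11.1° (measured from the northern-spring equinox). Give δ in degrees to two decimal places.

sin δ = sin ε · sin λ_s = sin 9.80° × sin 11.1° = 0.032769.
δ = arcsin(0.032769) = +1.88°.

δ = +1.88°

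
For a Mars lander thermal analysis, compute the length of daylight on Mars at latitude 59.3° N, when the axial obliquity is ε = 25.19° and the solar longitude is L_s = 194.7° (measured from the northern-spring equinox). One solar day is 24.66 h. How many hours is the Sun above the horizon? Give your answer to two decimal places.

10.89 h

Solar declination: sin δ = sin ε · sin L_s = sin 25.19° × sin 194.7° = -0.10800, so δ = -6.200°.
cos h₀ = −tan ϕ · tan δ = −tan(+59.3°) × tan(-6.200°) = 0.1830, so h₀ = 1.3868 rad = 79.46°.
Daylight = 2h₀/(2π) × 24.66 h = (1.3868/π) × 24.66 = 10.89 h.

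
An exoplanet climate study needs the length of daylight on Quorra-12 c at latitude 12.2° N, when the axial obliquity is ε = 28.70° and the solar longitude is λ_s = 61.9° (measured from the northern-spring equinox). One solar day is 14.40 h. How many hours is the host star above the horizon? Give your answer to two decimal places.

Solar declination: sin δ = sin ε · sin λ_s = sin 28.70° × sin 61.9° = 0.42362, so δ = +25.063°.
cos H₀ = −tan φ · tan δ = −tan(+12.2°) × tan(+25.063°) = -0.1011, so H₀ = 1.6721 rad = 95.80°.
Daylight = 2H₀/(2π) × 14.40 h = (1.6721/π) × 14.40 = 7.66 h.

7.66 h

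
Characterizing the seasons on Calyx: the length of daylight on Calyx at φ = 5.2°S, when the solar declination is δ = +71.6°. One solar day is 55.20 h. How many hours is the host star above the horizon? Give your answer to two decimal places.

cos H₀ = −tan φ · tan δ = −tan(-5.2°) × tan(+71.600°) = 0.2736, so H₀ = 1.2937 rad = 74.12°.
Daylight = 2H₀/(2π) × 55.20 h = (1.2937/π) × 55.20 = 22.73 h.

22.73 h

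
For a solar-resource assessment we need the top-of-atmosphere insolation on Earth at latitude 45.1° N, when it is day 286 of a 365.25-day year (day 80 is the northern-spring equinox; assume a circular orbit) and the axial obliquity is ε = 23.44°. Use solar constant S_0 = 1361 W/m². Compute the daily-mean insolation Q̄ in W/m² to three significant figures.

Q̄ ≈ 231 W/m²

Solar longitude: L_s = 360° × (286 − 80)/365.25 = 203.039°.
sin δ = sin 23.44° × sin 203.039° = -0.15568, so δ = -8.956°.
cos h₀ = −tan(+45.1°) tan(-8.956°) = 0.1582, h₀ = 1.4120 rad.
Bracket: h₀ sin ϕ sin δ + cos ϕ cos δ sin h₀ = 1.4120×0.70834×-0.15568 + 0.70587×0.98781×0.98742 = -0.155707 + 0.688494 = 0.532787.
Q̄ = (S_0/π) × [bracket] = (1361/π) × 0.532787 = 230.8 W/m².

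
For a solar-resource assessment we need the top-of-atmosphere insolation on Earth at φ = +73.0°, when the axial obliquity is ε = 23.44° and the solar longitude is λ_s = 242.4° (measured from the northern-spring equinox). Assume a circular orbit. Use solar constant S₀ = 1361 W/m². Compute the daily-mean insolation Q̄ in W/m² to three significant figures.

Q̄ ≈ 0.00 W/m²

Solar declination: sin δ = sin ε · sin λ_s = sin 23.44° × sin 242.4° = -0.35252, so δ = -20.642°.
cos H₀ = −tan(+73.0°) tan(-20.642°) = 1.2321 ≥ 1 ⇒ polar night, H₀ = 0 and Q̄ = 0.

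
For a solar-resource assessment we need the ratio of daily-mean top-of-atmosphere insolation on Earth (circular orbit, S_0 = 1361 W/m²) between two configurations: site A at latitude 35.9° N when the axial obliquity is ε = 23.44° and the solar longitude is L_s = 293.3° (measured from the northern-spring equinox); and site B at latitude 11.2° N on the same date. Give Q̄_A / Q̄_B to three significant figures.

Q̄_A / Q̄_B ≈ 0.557

— Configuration A (ϕ=+35.9°):
Solar declination: sin δ = sin ε · sin L_s = sin 23.44° × sin 293.3° = -0.36535, so δ = -21.429°.
cos h₀ = −tan(+35.9°) tan(-21.429°) = 0.2841, h₀ = 1.2827 rad.
Bracket: h₀ sin ϕ sin δ + cos ϕ cos δ sin h₀ = 1.2827×0.58637×-0.36535 + 0.81004×0.93087×0.95879 = -0.274793 + 0.722968 = 0.448175.
Q̄ = (S_0/π) × [bracket] = (1361/π) × 0.448175 = 194.16 W/m².
— Configuration B (ϕ=+11.2°):
cos h₀ = −tan(+11.2°) tan(-21.429°) = 0.0777, h₀ = 1.4930 rad.
Bracket: h₀ sin ϕ sin δ + cos ϕ cos δ sin h₀ = 1.4930×0.19423×-0.36535 + 0.98096×0.93087×0.99698 = -0.105946 + 0.910389 = 0.804443.
Q̄ = (S_0/π) × [bracket] = (1361/π) × 0.804443 = 348.50 W/m².
Ratio Q̄_A / Q̄_B = 194.16 / 348.50 = 0.5571.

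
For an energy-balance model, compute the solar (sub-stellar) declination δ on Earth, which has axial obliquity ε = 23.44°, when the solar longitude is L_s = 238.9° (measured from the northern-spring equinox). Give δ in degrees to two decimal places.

δ = -19.91°

sin δ = sin ε · sin L_s = sin 23.44° × sin 238.9° = -0.340613.
δ = arcsin(-0.340613) = -19.91°.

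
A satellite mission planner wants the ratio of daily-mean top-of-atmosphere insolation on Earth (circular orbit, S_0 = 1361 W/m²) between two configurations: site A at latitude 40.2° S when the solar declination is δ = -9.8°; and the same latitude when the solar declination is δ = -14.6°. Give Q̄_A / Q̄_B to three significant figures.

Q̄_A / Q̄_B ≈ 0.922

— Configuration A (ϕ=-40.2°):
cos h₀ = −tan(-40.2°) tan(-9.800°) = -0.1460, h₀ = 1.7173 rad.
Bracket: h₀ sin ϕ sin δ + cos ϕ cos δ sin h₀ = 1.7173×-0.64546×-0.17021 + 0.76380×0.98541×0.98929 = 0.188669 + 0.744595 = 0.933264.
Q̄ = (S_0/π) × [bracket] = (1361/π) × 0.933264 = 404.31 W/m².
— Configuration B (ϕ=-40.2°):
cos h₀ = −tan(-40.2°) tan(-14.600°) = -0.2201, h₀ = 1.7927 rad.
Bracket: h₀ sin ϕ sin δ + cos ϕ cos δ sin h₀ = 1.7927×-0.64546×-0.25207 + 0.76380×0.96771×0.97547 = 0.291674 + 0.721006 = 1.012680.
Q̄ = (S_0/π) × [bracket] = (1361/π) × 1.012680 = 438.71 W/m².
Ratio Q̄_A / Q̄_B = 404.31 / 438.71 = 0.9216.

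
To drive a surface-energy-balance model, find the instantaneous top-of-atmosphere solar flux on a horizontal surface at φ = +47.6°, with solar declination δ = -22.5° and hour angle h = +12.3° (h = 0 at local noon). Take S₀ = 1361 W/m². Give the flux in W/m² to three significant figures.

cos θ_z = sin φ sin δ + cos φ cos δ cos h = -0.282595 + 0.608674 = 0.326079.
Flux = S₀ · cos θ_z = 1361 × 0.326079 = 443.8 W/m².

444 W/m²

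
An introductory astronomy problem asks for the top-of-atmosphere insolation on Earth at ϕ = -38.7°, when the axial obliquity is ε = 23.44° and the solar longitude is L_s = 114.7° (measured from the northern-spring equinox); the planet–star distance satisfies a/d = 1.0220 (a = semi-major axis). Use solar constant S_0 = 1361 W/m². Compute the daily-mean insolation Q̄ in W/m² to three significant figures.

Solar declination: sin δ = sin ε · sin L_s = sin 23.44° × sin 114.7° = 0.36139, so δ = +21.186°.
cos h₀ = −tan(-38.7°) tan(+21.186°) = 0.3105, h₀ = 1.2551 rad.
Bracket: h₀ sin ϕ sin δ + cos ϕ cos δ sin h₀ = 1.2551×-0.62524×0.36139 + 0.78043×0.93241×0.95057 = -0.283597 + 0.691711 = 0.408114.
Inverse-square distance factor (a/d)² = 1.0220² = 1.044484.
Q̄ = (S_0/π) × 1.044484 × [bracket] = (1361/π) × 1.044484 × 0.408114 = 184.7 W/m².

Q̄ ≈ 185 W/m²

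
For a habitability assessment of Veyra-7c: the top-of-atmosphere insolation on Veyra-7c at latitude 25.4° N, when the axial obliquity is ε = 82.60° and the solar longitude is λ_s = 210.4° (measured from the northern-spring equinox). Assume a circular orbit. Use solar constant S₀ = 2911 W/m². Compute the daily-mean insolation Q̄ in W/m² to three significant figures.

Q̄ ≈ 438 W/m²

Solar declination: sin δ = sin ε · sin λ_s = sin 82.60° × sin 210.4° = -0.50182, so δ = -30.120°.
cos H₀ = −tan(+25.4°) tan(-30.120°) = 0.2755, H₀ = 1.2917 rad.
Bracket: H₀ sin φ sin δ + cos φ cos δ sin H₀ = 1.2917×0.42894×-0.50182 + 0.90334×0.86497×0.96131 = -0.278039 + 0.751131 = 0.473092.
Q̄ = (S₀/π) × [bracket] = (2911/π) × 0.473092 = 438.4 W/m².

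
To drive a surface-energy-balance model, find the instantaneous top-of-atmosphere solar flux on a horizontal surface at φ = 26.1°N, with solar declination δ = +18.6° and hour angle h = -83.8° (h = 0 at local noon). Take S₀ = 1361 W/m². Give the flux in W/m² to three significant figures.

316 W/m²

cos θ_z = sin φ sin δ + cos φ cos δ cos h = 0.140323 + 0.091921 = 0.232244.
Flux = S₀ · cos θ_z = 1361 × 0.232244 = 316.1 W/m².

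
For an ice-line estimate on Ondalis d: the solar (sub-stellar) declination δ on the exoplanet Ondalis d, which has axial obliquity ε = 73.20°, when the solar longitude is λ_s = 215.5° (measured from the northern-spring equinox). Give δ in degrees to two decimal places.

sin δ = sin ε · sin λ_s = sin 73.20° × sin 215.5° = -0.555918.
δ = arcsin(-0.555918) = -33.77°.

δ = -33.77°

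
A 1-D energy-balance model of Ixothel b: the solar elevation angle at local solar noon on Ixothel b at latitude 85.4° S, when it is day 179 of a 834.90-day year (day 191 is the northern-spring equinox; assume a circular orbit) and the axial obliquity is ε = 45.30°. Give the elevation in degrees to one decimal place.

Solar longitude: L_s = 360° × (179 − 191)/834.90 = -5.174°, i.e. -5.174° + 360° = 354.826°.
sin δ = sin 45.30° × sin 354.826° = -0.06410, so δ = -3.675°.
At local noon the hour angle is zero, so the zenith angle equals |ϕ − δ| = |-85.4° − (-3.675°)| = 81.725°.
Elevation = 90° − 81.725° = 8.3°.

8.3°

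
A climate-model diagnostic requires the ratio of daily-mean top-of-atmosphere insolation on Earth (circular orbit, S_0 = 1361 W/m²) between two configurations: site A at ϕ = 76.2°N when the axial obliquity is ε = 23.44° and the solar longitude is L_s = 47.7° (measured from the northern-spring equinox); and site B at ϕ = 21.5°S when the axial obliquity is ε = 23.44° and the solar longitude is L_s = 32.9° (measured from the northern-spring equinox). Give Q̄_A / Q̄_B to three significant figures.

Q̄_A / Q̄_B ≈ 1.14

— Configuration A (ϕ=+76.2°):
Solar declination: sin δ = sin ε · sin L_s = sin 23.44° × sin 47.7° = 0.29422, so δ = +17.111°.
cos h₀ = −tan(+76.2°) tan(+17.111°) = -1.2533 ≤ −1 ⇒ polar day, h₀ = π.
Bracket: h₀ sin ϕ sin δ + cos ϕ cos δ sin h₀ = 3.1416×0.97113×0.29422 + 0.23853×0.95574×0.00000 = 0.897636 + 0.000000 = 0.897636.
Q̄ = (S_0/π) × [bracket] = (1361/π) × 0.897636 = 388.87 W/m².
— Configuration B (ϕ=-21.5°):
Solar declination: sin δ = sin ε · sin L_s = sin 23.44° × sin 32.9° = 0.21607, so δ = +12.478°.
cos h₀ = −tan(-21.5°) tan(+12.478°) = 0.0872, h₀ = 1.4835 rad.
Bracket: h₀ sin ϕ sin δ + cos ϕ cos δ sin h₀ = 1.4835×-0.36650×0.21607 + 0.93042×0.97638×0.99619 = -0.117478 + 0.904982 = 0.787504.
Q̄ = (S_0/π) × [bracket] = (1361/π) × 0.787504 = 341.16 W/m².
Ratio Q̄_A / Q̄_B = 388.87 / 341.16 = 1.140.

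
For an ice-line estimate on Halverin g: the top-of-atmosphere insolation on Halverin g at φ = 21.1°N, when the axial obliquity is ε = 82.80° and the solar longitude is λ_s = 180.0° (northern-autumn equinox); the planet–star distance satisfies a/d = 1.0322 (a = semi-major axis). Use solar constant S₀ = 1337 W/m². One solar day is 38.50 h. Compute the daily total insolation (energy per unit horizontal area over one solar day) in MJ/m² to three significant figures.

Solar declination: sin δ = sin ε · sin λ_s = sin 82.80° × sin 180.0° = 0.00000, so δ = +0.000°.
cos H₀ = −tan(+21.1°) tan(+0.000°) = -0.0000, H₀ = 1.5708 rad.
Bracket: H₀ sin φ sin δ + cos φ cos δ sin H₀ = 1.5708×0.36000×0.00000 + 0.93295×1.00000×1.00000 = 0.000000 + 0.932950 = 0.932950.
Inverse-square distance factor (a/d)² = 1.0322² = 1.065437.
Q̄ = (S₀/π) × 1.065437 × [bracket] = (1337/π) × 1.065437 × 0.932950 = 423.03 W/m².
Daily total = Q̄ × 38.50 h × 3600 s/h = 423.03 × 38.50 × 3600 / 10⁶ = 58.63 MJ/m².

58.6 MJ/m²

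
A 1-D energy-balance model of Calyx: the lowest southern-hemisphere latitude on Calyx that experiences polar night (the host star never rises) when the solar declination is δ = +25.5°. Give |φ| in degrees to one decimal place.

Polar night requires cos H₀ = −tan φ tan δ ≥ 1, i.e. tan φ tan δ ≤ −1.
The boundary is |tan φ| · |tan δ| = 1, so |φ| = 90° − |δ| = 90° − 25.5° = 64.5° in the southern hemisphere.

|φ| = 64.5°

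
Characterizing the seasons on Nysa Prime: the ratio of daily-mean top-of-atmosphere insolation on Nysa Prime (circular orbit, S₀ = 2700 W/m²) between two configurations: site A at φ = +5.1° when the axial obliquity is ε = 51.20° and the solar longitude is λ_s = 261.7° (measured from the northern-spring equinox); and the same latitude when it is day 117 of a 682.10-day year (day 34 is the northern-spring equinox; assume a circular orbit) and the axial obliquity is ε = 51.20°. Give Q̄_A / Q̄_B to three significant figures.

— Configuration A (φ=+5.1°):
Solar declination: sin δ = sin ε · sin λ_s = sin 51.20° × sin 261.7° = -0.77118, so δ = -50.460°.
cos H₀ = −tan(+5.1°) tan(-50.460°) = 0.1081, H₀ = 1.4625 rad.
Bracket: H₀ sin φ sin δ + cos φ cos δ sin H₀ = 1.4625×0.08889×-0.77118 + 0.99604×0.63662×0.99414 = -0.100255 + 0.630383 = 0.530128.
Q̄ = (S₀/π) × [bracket] = (2700/π) × 0.530128 = 455.61 W/m².
— Configuration B (φ=+5.1°):
Solar longitude: λ_s = 360° × (117 − 34)/682.10 = 43.806°.
sin δ = sin 51.20° × sin 43.806° = 0.53947, so δ = +32.648°.
cos H₀ = −tan(+5.1°) tan(+32.648°) = -0.0572, H₀ = 1.6280 rad.
Bracket: H₀ sin φ sin δ + cos φ cos δ sin H₀ = 1.6280×0.08889×0.53947 + 0.99604×0.84200×0.99836 = 0.078068 + 0.837290 = 0.915358.
Q̄ = (S₀/π) × [bracket] = (2700/π) × 0.915358 = 786.69 W/m².
Ratio Q̄_A / Q̄_B = 455.61 / 786.69 = 0.5791.

Q̄_A / Q̄_B ≈ 0.579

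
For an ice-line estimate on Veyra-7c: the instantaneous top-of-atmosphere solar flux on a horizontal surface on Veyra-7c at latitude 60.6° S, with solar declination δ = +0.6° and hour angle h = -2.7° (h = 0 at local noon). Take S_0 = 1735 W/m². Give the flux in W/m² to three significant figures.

cos θ_z = sin ϕ sin δ + cos ϕ cos δ cos h = -0.009123 + 0.490332 = 0.481209.
Flux = S_0 · cos θ_z = 1735 × 0.481209 = 834.9 W/m².

835 W/m²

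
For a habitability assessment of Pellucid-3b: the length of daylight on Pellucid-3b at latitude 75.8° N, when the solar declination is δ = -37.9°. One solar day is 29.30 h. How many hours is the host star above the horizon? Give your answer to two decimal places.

0.00 h

cos H₀ = −tan φ · tan δ = 3.0765 ≥ 1, so the host star never rises (polar night) and H₀ = 0.
Daylight = 2H₀/(2π) × 29.30 h = (0.0000/π) × 29.30 = 0.00 h.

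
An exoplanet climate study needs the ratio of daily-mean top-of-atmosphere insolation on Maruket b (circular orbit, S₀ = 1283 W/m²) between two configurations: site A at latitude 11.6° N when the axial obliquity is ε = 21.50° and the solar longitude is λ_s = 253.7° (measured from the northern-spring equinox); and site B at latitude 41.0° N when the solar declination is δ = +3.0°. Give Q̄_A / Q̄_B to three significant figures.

— Configuration A (φ=+11.6°):
Solar declination: sin δ = sin ε · sin λ_s = sin 21.50° × sin 253.7° = -0.35177, so δ = -20.596°.
cos H₀ = −tan(+11.6°) tan(-20.596°) = 0.0771, H₀ = 1.4936 rad.
Bracket: H₀ sin φ sin δ + cos φ cos δ sin H₀ = 1.4936×0.20108×-0.35177 + 0.97958×0.93609×0.99702 = -0.105648 + 0.914242 = 0.808594.
Q̄ = (S₀/π) × [bracket] = (1283/π) × 0.808594 = 330.22 W/m².
— Configuration B (φ=+41.0°):
cos H₀ = −tan(+41.0°) tan(+3.000°) = -0.0456, H₀ = 1.6164 rad.
Bracket: H₀ sin φ sin δ + cos φ cos δ sin H₀ = 1.6164×0.65606×0.05234 + 0.75471×0.99863×0.99896 = 0.055504 + 0.752892 = 0.808396.
Q̄ = (S₀/π) × [bracket] = (1283/π) × 0.808396 = 330.14 W/m².
Ratio Q̄_A / Q̄_B = 330.22 / 330.14 = 1.000.

Q̄_A / Q̄_B ≈ 1.00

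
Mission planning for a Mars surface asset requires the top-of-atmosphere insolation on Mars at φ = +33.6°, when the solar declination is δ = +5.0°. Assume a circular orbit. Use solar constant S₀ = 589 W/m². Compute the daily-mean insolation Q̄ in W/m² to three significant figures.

Q̄ ≈ 170 W/m²

cos H₀ = −tan(+33.6°) tan(+5.000°) = -0.0581, H₀ = 1.6290 rad.
Bracket: H₀ sin φ sin δ + cos φ cos δ sin H₀ = 1.6290×0.55339×0.08716 + 0.83292×0.99619×0.99831 = 0.078572 + 0.828344 = 0.906916.
Q̄ = (S₀/π) × [bracket] = (589/π) × 0.906916 = 170.0 W/m².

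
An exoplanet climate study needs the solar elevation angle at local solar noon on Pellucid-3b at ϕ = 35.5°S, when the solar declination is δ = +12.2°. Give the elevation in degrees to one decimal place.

At local noon the hour angle is zero, so the zenith angle equals |ϕ − δ| = |-35.5° − (+12.200°)| = 47.700°.
Elevation = 90° − 47.700° = 42.3°.

42.3°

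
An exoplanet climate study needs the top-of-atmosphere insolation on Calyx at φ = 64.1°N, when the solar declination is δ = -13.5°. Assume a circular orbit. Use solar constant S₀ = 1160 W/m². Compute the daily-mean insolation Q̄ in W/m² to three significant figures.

Q̄ ≈ 54.6 W/m²

cos H₀ = −tan(+64.1°) tan(-13.500°) = 0.4944, H₀ = 1.0536 rad.
Bracket: H₀ sin φ sin δ + cos φ cos δ sin H₀ = 1.0536×0.89956×-0.23345 + 0.43680×0.97237×0.86922 = -0.221258 + 0.369185 = 0.147927.
Q̄ = (S₀/π) × [bracket] = (1160/π) × 0.147927 = 54.62 W/m².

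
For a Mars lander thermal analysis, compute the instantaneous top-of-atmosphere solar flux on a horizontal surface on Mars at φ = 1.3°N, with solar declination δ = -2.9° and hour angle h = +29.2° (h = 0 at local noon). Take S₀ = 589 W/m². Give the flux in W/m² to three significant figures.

cos θ_z = sin φ sin δ + cos φ cos δ cos h = -0.001148 + 0.871580 = 0.870432.
Flux = S₀ · cos θ_z = 589 × 0.870432 = 512.7 W/m².

513 W/m²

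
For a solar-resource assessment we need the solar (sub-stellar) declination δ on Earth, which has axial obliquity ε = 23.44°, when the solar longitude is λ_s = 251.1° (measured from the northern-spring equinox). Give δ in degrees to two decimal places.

δ = -22.11°

sin δ = sin ε · sin λ_s = sin 23.44° × sin 251.1° = -0.376342.
δ = arcsin(-0.376342) = -22.11°.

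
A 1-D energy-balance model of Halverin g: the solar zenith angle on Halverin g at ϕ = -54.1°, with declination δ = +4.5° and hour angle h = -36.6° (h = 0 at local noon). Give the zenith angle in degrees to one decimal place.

cos θ_z = sin ϕ sin δ + cos ϕ cos δ cos h = -0.063555 + 0.469299 = 0.405744.
θ_z = arccos(0.405744) = 66.1°.

θ_z = 66.1°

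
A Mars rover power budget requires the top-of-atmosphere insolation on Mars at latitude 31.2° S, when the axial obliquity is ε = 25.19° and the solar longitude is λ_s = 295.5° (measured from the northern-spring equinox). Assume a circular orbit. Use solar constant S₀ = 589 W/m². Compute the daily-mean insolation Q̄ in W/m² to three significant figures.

Q̄ ≈ 211 W/m²

Solar declination: sin δ = sin ε · sin λ_s = sin 25.19° × sin 295.5° = -0.38416, so δ = -22.592°.
cos H₀ = −tan(-31.2°) tan(-22.592°) = -0.2520, H₀ = 1.8255 rad.
Bracket: H₀ sin φ sin δ + cos φ cos δ sin H₀ = 1.8255×-0.51803×-0.38416 + 0.85536×0.92327×0.96773 = 0.363286 + 0.764244 = 1.127530.
Q̄ = (S₀/π) × [bracket] = (589/π) × 1.127530 = 211.4 W/m².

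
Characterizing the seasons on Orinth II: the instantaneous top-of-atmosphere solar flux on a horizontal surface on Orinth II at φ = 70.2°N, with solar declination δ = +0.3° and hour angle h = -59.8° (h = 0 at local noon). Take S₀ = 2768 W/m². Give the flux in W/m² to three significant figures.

485 W/m²

cos θ_z = sin φ sin δ + cos φ cos δ cos h = 0.004926 + 0.170390 = 0.175316.
Flux = S₀ · cos θ_z = 2768 × 0.175316 = 485.3 W/m².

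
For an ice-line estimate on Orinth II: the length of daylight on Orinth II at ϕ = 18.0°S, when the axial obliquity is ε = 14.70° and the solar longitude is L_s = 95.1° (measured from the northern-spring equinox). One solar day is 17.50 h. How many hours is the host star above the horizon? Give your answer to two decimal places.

Solar declination: sin δ = sin ε · sin L_s = sin 14.70° × sin 95.1° = 0.25275, so δ = +14.641°.
cos h₀ = −tan ϕ · tan δ = −tan(-18.0°) × tan(+14.641°) = 0.0849, so h₀ = 1.4858 rad = 85.13°.
Daylight = 2h₀/(2π) × 17.50 h = (1.4858/π) × 17.50 = 8.28 h.

8.28 h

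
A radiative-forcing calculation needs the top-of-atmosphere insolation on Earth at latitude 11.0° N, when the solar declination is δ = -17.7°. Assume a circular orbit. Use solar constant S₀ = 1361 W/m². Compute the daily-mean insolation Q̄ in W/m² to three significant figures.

cos H₀ = −tan(+11.0°) tan(-17.700°) = 0.0620, H₀ = 1.5087 rad.
Bracket: H₀ sin φ sin δ + cos φ cos δ sin H₀ = 1.5087×0.19081×-0.30403 + 0.98163×0.95266×0.99807 = -0.087523 + 0.933355 = 0.845832.
Q̄ = (S₀/π) × [bracket] = (1361/π) × 0.845832 = 366.4 W/m².

Q̄ ≈ 366 W/m²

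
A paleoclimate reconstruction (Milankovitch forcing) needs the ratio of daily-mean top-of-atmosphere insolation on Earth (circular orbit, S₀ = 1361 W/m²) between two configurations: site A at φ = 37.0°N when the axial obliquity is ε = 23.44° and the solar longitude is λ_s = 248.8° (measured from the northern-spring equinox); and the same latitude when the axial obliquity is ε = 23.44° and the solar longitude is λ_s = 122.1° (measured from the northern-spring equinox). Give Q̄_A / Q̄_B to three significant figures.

Q̄_A / Q̄_B ≈ 0.387

— Configuration A (φ=+37.0°):
Solar declination: sin δ = sin ε · sin λ_s = sin 23.44° × sin 248.8° = -0.37087, so δ = -21.769°.
cos H₀ = −tan(+37.0°) tan(-21.769°) = 0.3009, H₀ = 1.2651 rad.
Bracket: H₀ sin φ sin δ + cos φ cos δ sin H₀ = 1.2651×0.60182×-0.37087 + 0.79864×0.92869×0.95365 = -0.282367 + 0.707312 = 0.424945.
Q̄ = (S₀/π) × [bracket] = (1361/π) × 0.424945 = 184.09 W/m².
— Configuration B (φ=+37.0°):
Solar declination: sin δ = sin ε · sin λ_s = sin 23.44° × sin 122.1° = 0.33698, so δ = +19.693°.
cos H₀ = −tan(+37.0°) tan(+19.693°) = -0.2697, H₀ = 1.8439 rad.
Bracket: H₀ sin φ sin δ + cos φ cos δ sin H₀ = 1.8439×0.60182×0.33698 + 0.79864×0.94151×0.96294 = 0.373945 + 0.724061 = 1.098006.
Q̄ = (S₀/π) × [bracket] = (1361/π) × 1.098006 = 475.68 W/m².
Ratio Q̄_A / Q̄_B = 184.09 / 475.68 = 0.3870.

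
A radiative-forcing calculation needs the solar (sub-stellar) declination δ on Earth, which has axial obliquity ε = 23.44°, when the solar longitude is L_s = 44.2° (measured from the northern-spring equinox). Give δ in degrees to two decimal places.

δ = +16.10°

sin δ = sin ε · sin L_s = sin 23.44° × sin 44.2° = 0.277324.
δ = arcsin(0.277324) = +16.10°.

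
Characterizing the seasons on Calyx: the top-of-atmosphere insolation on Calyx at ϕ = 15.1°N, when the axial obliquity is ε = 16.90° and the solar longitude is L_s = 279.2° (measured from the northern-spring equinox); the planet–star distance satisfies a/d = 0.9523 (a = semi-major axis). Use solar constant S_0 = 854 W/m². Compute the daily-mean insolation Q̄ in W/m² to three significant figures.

Q̄ ≈ 200 W/m²

Solar declination: sin δ = sin ε · sin L_s = sin 16.90° × sin 279.2° = -0.28696, so δ = -16.676°.
cos h₀ = −tan(+15.1°) tan(-16.676°) = 0.0808, h₀ = 1.4899 rad.
Bracket: h₀ sin ϕ sin δ + cos ϕ cos δ sin h₀ = 1.4899×0.26050×-0.28696 + 0.96547×0.95794×0.99673 = -0.111375 + 0.921838 = 0.810463.
Inverse-square distance factor (a/d)² = 0.9523² = 0.906875.
Q̄ = (S_0/π) × 0.906875 × [bracket] = (854/π) × 0.906875 × 0.810463 = 199.8 W/m².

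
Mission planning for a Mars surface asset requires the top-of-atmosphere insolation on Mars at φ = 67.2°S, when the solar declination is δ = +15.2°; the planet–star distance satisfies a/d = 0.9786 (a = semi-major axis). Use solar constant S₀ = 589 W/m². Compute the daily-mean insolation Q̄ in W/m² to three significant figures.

cos H₀ = −tan(-67.2°) tan(+15.200°) = 0.6463, H₀ = 0.8680 rad.
Bracket: H₀ sin φ sin δ + cos φ cos δ sin H₀ = 0.8680×-0.92186×0.26219 + 0.38752×0.96502×0.76305 = -0.209798 + 0.285354 = 0.075556.
Inverse-square distance factor (a/d)² = 0.9786² = 0.957658.
Q̄ = (S₀/π) × 0.957658 × [bracket] = (589/π) × 0.957658 × 0.075556 = 13.57 W/m².

Q̄ ≈ 13.6 W/m²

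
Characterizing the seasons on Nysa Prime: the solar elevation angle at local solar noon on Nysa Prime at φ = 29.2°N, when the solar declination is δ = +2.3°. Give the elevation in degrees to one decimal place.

At local noon the hour angle is zero, so the zenith angle equals |φ − δ| = |+29.2° − (+2.300°)| = 26.900°.
Elevation = 90° − 26.900° = 63.1°.

63.1°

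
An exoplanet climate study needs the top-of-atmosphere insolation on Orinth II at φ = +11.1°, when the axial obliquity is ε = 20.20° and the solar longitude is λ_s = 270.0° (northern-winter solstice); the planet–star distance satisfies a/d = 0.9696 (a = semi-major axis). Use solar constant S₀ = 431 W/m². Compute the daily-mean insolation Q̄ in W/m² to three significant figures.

Q̄ ≈ 106 W/m²

Solar declination: sin δ = sin ε · sin λ_s = sin 20.20° × sin 270.0° = -0.34530, so δ = -20.200°.
cos H₀ = −tan(+11.1°) tan(-20.200°) = 0.0722, H₀ = 1.4985 rad.
Bracket: H₀ sin φ sin δ + cos φ cos δ sin H₀ = 1.4985×0.19252×-0.34530 + 0.98129×0.93849×0.99739 = -0.099616 + 0.918527 = 0.818911.
Inverse-square distance factor (a/d)² = 0.9696² = 0.940124.
Q̄ = (S₀/π) × 0.940124 × [bracket] = (431/π) × 0.940124 × 0.818911 = 105.6 W/m².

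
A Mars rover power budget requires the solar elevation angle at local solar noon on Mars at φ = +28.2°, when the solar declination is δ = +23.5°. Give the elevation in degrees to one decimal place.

At local noon the hour angle is zero, so the zenith angle equals |φ − δ| = |+28.2° − (+23.500°)| = 4.700°.
Elevation = 90° − 4.700° = 85.3°.

85.3°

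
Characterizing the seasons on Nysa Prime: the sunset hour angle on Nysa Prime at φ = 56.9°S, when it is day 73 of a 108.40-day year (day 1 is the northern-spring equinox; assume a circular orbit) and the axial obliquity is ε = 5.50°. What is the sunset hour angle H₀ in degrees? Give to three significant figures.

H₀ = 97.3°

Solar longitude: λ_s = 360° × (73 − 1)/108.40 = 239.114°.
sin δ = sin 5.50° × sin 239.114° = -0.08225, so δ = -4.718°.
cos H₀ = −tan φ · tan δ = −tan(-56.9°) × tan(-4.718°) = -0.1266, so H₀ = 1.6977 rad = 97.27°.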